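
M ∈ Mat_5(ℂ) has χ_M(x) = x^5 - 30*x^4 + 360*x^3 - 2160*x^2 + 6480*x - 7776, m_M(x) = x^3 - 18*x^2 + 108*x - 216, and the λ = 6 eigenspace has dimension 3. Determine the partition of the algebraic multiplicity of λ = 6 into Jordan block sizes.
Block sizes for λ = 6: [3, 1, 1]

Step 1 — from the characteristic polynomial, algebraic multiplicity of λ = 6 is 5. From dim ker(M − (6)·I) = 3, there are exactly 3 Jordan blocks for λ = 6.
Step 2 — from the minimal polynomial, the factor (x − 6)^3 tells us the largest block for λ = 6 has size 3.
Step 3 — with total size 5, 3 blocks, and largest block 3, the block sizes (in nonincreasing order) are [3, 1, 1].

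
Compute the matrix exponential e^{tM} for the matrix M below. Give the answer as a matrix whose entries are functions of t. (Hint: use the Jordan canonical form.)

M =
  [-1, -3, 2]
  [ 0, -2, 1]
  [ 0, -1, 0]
e^{tM} =
  [exp(-t), t^2*exp(-t)/2 - 3*t*exp(-t), -t^2*exp(-t)/2 + 2*t*exp(-t)]
  [0, -t*exp(-t) + exp(-t), t*exp(-t)]
  [0, -t*exp(-t), t*exp(-t) + exp(-t)]

Strategy: write M = P · J · P⁻¹ where J is a Jordan canonical form, so e^{tM} = P · e^{tJ} · P⁻¹, and e^{tJ} can be computed block-by-block.

M has Jordan form
J =
  [-1,  1,  0]
  [ 0, -1,  1]
  [ 0,  0, -1]
(up to reordering of blocks).

Per-block formulas:
  For a 3×3 Jordan block J_3(-1): exp(t · J_3(-1)) = e^(-1t)·(I + t·N + (t^2/2)·N^2), where N is the 3×3 nilpotent shift.

After assembling e^{tJ} and conjugating by P, we get:

e^{tM} =
  [exp(-t), t^2*exp(-t)/2 - 3*t*exp(-t), -t^2*exp(-t)/2 + 2*t*exp(-t)]
  [0, -t*exp(-t) + exp(-t), t*exp(-t)]
  [0, -t*exp(-t), t*exp(-t) + exp(-t)]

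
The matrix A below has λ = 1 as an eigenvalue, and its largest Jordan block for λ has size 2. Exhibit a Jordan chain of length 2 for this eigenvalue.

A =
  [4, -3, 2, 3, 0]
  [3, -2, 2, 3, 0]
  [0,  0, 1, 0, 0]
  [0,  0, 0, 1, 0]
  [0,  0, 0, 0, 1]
A Jordan chain for λ = 1 of length 2:
v_1 = (3, 3, 0, 0, 0)ᵀ
v_2 = (1, 0, 0, 0, 0)ᵀ

Let N = A − (1)·I. We want v_2 with N^2 v_2 = 0 but N^1 v_2 ≠ 0; then v_{j-1} := N · v_j for j = 2, …, 2.

Pick v_2 = (1, 0, 0, 0, 0)ᵀ.
Then v_1 = N · v_2 = (3, 3, 0, 0, 0)ᵀ.

Sanity check: (A − (1)·I) v_1 = (0, 0, 0, 0, 0)ᵀ = 0. ✓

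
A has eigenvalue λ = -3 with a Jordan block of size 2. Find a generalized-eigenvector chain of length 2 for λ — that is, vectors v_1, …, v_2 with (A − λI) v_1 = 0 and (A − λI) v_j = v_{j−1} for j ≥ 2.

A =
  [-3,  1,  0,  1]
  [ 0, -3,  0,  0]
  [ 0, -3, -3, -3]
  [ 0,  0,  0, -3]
A Jordan chain for λ = -3 of length 2:
v_1 = (1, 0, -3, 0)ᵀ
v_2 = (0, 1, 0, 0)ᵀ

Let N = A − (-3)·I. We want v_2 with N^2 v_2 = 0 but N^1 v_2 ≠ 0; then v_{j-1} := N · v_j for j = 2, …, 2.

Pick v_2 = (0, 1, 0, 0)ᵀ.
Then v_1 = N · v_2 = (1, 0, -3, 0)ᵀ.

Sanity check: (A − (-3)·I) v_1 = (0, 0, 0, 0)ᵀ = 0. ✓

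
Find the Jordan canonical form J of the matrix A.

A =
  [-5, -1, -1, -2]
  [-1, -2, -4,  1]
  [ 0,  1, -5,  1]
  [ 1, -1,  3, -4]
J_2(-4) ⊕ J_2(-4)

The characteristic polynomial is
  det(x·I − A) = x^4 + 16*x^3 + 96*x^2 + 256*x + 256 = (x + 4)^4

Eigenvalues and multiplicities (the geometric multiplicity of λ is n − rank(A − λI), which equals the number of Jordan blocks for λ):
  λ = -4: algebraic multiplicity = 4, geometric multiplicity = 2

Determining the block sizes for each eigenvalue:
  λ = -4: with am = 4 and gm = 2, the partition is not yet determined (e.g. several partitions of 4 into 2 parts exist). Let N = A − (-4)·I. Computing rank(N^1) = 2, rank(N^2) = 0; the number of blocks of size ≥ j is rank(N^{j−1}) − rank(N^j), giving [2, 2]. So we have 2 block(s) of size 2 → block sizes [2, 2]

Assembling the blocks gives a Jordan form
J =
  [-4,  1,  0,  0]
  [ 0, -4,  0,  0]
  [ 0,  0, -4,  1]
  [ 0,  0,  0, -4]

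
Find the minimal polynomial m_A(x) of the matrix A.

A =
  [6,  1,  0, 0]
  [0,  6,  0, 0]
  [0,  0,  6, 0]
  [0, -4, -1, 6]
x^2 - 12*x + 36

The characteristic polynomial is χ_A(x) = (x - 6)^4, so the eigenvalues are known. The minimal polynomial is
  m_A(x) = Π_λ (x − λ)^{k_λ}
where k_λ is the size of the *largest* Jordan block for λ (equivalently, the smallest k with (A − λI)^k v = 0 for every generalised eigenvector v of λ).

  λ = 6: largest Jordan block has size 2, contributing (x − 6)^2

So m_A(x) = (x - 6)^2 = x^2 - 12*x + 36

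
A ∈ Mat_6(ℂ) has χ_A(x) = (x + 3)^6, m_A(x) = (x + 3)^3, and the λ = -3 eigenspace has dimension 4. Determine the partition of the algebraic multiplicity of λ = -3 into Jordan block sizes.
Block sizes for λ = -3: [3, 1, 1, 1]

Step 1 — from the characteristic polynomial, algebraic multiplicity of λ = -3 is 6. From dim ker(A − (-3)·I) = 4, there are exactly 4 Jordan blocks for λ = -3.
Step 2 — from the minimal polynomial, the factor (x + 3)^3 tells us the largest block for λ = -3 has size 3.
Step 3 — with total size 6, 4 blocks, and largest block 3, the block sizes (in nonincreasing order) are [3, 1, 1, 1].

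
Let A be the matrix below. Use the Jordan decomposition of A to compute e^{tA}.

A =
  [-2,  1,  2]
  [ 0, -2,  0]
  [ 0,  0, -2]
e^{tA} =
  [exp(-2*t), t*exp(-2*t), 2*t*exp(-2*t)]
  [0, exp(-2*t), 0]
  [0, 0, exp(-2*t)]

Strategy: write A = P · J · P⁻¹ where J is a Jordan canonical form, so e^{tA} = P · e^{tJ} · P⁻¹, and e^{tJ} can be computed block-by-block.

A has Jordan form
J =
  [-2,  1,  0]
  [ 0, -2,  0]
  [ 0,  0, -2]
(up to reordering of blocks).

Per-block formulas:
  For a 1×1 block at λ = -2: exp(t · [-2]) = [e^(-2t)].
  For a 2×2 Jordan block J_2(-2): exp(t · J_2(-2)) = e^(-2t)·(I + t·N), where N is the 2×2 nilpotent shift.

After assembling e^{tJ} and conjugating by P, we get:

e^{tA} =
  [exp(-2*t), t*exp(-2*t), 2*t*exp(-2*t)]
  [0, exp(-2*t), 0]
  [0, 0, exp(-2*t)]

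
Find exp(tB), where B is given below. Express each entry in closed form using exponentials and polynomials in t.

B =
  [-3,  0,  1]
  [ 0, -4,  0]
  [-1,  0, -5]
e^{tB} =
  [t*exp(-4*t) + exp(-4*t), 0, t*exp(-4*t)]
  [0, exp(-4*t), 0]
  [-t*exp(-4*t), 0, -t*exp(-4*t) + exp(-4*t)]

Strategy: write B = P · J · P⁻¹ where J is a Jordan canonical form, so e^{tB} = P · e^{tJ} · P⁻¹, and e^{tJ} can be computed block-by-block.

B has Jordan form
J =
  [-4,  1,  0]
  [ 0, -4,  0]
  [ 0,  0, -4]
(up to reordering of blocks).

Per-block formulas:
  For a 1×1 block at λ = -4: exp(t · [-4]) = [e^(-4t)].
  For a 2×2 Jordan block J_2(-4): exp(t · J_2(-4)) = e^(-4t)·(I + t·N), where N is the 2×2 nilpotent shift.

After assembling e^{tJ} and conjugating by P, we get:

e^{tB} =
  [t*exp(-4*t) + exp(-4*t), 0, t*exp(-4*t)]
  [0, exp(-4*t), 0]
  [-t*exp(-4*t), 0, -t*exp(-4*t) + exp(-4*t)]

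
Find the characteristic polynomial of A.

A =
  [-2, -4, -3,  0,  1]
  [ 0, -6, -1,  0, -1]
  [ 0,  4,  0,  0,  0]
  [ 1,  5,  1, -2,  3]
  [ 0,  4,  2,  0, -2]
x^5 + 12*x^4 + 56*x^3 + 128*x^2 + 144*x + 64

Expanding det(x·I − A) (e.g. by cofactor expansion or by noting that A is similar to its Jordan form J, which has the same characteristic polynomial as A) gives
  χ_A(x) = x^5 + 12*x^4 + 56*x^3 + 128*x^2 + 144*x + 64
which factors as (x + 2)^4*(x + 4). The eigenvalues (with algebraic multiplicities) are λ = -4 with multiplicity 1, λ = -2 with multiplicity 4.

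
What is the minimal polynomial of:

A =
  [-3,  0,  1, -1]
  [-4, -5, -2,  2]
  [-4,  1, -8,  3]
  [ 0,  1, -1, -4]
x^2 + 10*x + 25

The characteristic polynomial is χ_A(x) = (x + 5)^4, so the eigenvalues are known. The minimal polynomial is
  m_A(x) = Π_λ (x − λ)^{k_λ}
where k_λ is the size of the *largest* Jordan block for λ (equivalently, the smallest k with (A − λI)^k v = 0 for every generalised eigenvector v of λ).

  λ = -5: largest Jordan block has size 2, contributing (x + 5)^2

So m_A(x) = (x + 5)^2 = x^2 + 10*x + 25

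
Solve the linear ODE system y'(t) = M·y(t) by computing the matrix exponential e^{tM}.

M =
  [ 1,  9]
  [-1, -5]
e^{tM} =
  [3*t*exp(-2*t) + exp(-2*t), 9*t*exp(-2*t)]
  [-t*exp(-2*t), -3*t*exp(-2*t) + exp(-2*t)]

Strategy: write M = P · J · P⁻¹ where J is a Jordan canonical form, so e^{tM} = P · e^{tJ} · P⁻¹, and e^{tJ} can be computed block-by-block.

M has Jordan form
J =
  [-2,  1]
  [ 0, -2]
(up to reordering of blocks).

Per-block formulas:
  For a 2×2 Jordan block J_2(-2): exp(t · J_2(-2)) = e^(-2t)·(I + t·N), where N is the 2×2 nilpotent shift.

After assembling e^{tJ} and conjugating by P, we get:

e^{tM} =
  [3*t*exp(-2*t) + exp(-2*t), 9*t*exp(-2*t)]
  [-t*exp(-2*t), -3*t*exp(-2*t) + exp(-2*t)]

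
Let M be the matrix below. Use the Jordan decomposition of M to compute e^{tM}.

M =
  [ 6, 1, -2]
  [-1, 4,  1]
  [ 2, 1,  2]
e^{tM} =
  [-t^2*exp(4*t)/2 + 2*t*exp(4*t) + exp(4*t), t*exp(4*t), t^2*exp(4*t)/2 - 2*t*exp(4*t)]
  [-t*exp(4*t), exp(4*t), t*exp(4*t)]
  [-t^2*exp(4*t)/2 + 2*t*exp(4*t), t*exp(4*t), t^2*exp(4*t)/2 - 2*t*exp(4*t) + exp(4*t)]

Strategy: write M = P · J · P⁻¹ where J is a Jordan canonical form, so e^{tM} = P · e^{tJ} · P⁻¹, and e^{tJ} can be computed block-by-block.

M has Jordan form
J =
  [4, 1, 0]
  [0, 4, 1]
  [0, 0, 4]
(up to reordering of blocks).

Per-block formulas:
  For a 3×3 Jordan block J_3(4): exp(t · J_3(4)) = e^(4t)·(I + t·N + (t^2/2)·N^2), where N is the 3×3 nilpotent shift.

After assembling e^{tJ} and conjugating by P, we get:

e^{tM} =
  [-t^2*exp(4*t)/2 + 2*t*exp(4*t) + exp(4*t), t*exp(4*t), t^2*exp(4*t)/2 - 2*t*exp(4*t)]
  [-t*exp(4*t), exp(4*t), t*exp(4*t)]
  [-t^2*exp(4*t)/2 + 2*t*exp(4*t), t*exp(4*t), t^2*exp(4*t)/2 - 2*t*exp(4*t) + exp(4*t)]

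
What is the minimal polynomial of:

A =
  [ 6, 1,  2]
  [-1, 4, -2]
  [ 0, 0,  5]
x^2 - 10*x + 25

The characteristic polynomial is χ_A(x) = (x - 5)^3, so the eigenvalues are known. The minimal polynomial is
  m_A(x) = Π_λ (x − λ)^{k_λ}
where k_λ is the size of the *largest* Jordan block for λ (equivalently, the smallest k with (A − λI)^k v = 0 for every generalised eigenvector v of λ).

  λ = 5: largest Jordan block has size 2, contributing (x − 5)^2

So m_A(x) = (x - 5)^2 = x^2 - 10*x + 25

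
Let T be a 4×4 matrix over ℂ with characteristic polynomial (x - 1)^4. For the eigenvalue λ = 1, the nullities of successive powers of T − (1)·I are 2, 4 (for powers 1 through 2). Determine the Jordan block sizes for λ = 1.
Block sizes for λ = 1: [2, 2]

From the dimensions of kernels of powers, the number of Jordan blocks of size at least j is d_j − d_{j−1} where d_j = dim ker(N^j) (with d_0 = 0). Computing the differences gives [2, 2].
The number of blocks of size exactly k is (#blocks of size ≥ k) − (#blocks of size ≥ k + 1), so the partition is: 2 block(s) of size 2.
In nonincreasing order the block sizes are [2, 2].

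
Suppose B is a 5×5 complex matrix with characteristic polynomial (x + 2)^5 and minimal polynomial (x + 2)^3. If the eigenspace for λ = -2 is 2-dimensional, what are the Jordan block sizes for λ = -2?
Block sizes for λ = -2: [3, 2]

Step 1 — from the characteristic polynomial, algebraic multiplicity of λ = -2 is 5. From dim ker(B − (-2)·I) = 2, there are exactly 2 Jordan blocks for λ = -2.
Step 2 — from the minimal polynomial, the factor (x + 2)^3 tells us the largest block for λ = -2 has size 3.
Step 3 — with total size 5, 2 blocks, and largest block 3, the block sizes (in nonincreasing order) are [3, 2].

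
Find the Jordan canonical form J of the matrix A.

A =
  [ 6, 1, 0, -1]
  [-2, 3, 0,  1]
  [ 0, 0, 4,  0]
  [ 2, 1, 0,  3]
J_2(4) ⊕ J_1(4) ⊕ J_1(4)

The characteristic polynomial is
  det(x·I − A) = x^4 - 16*x^3 + 96*x^2 - 256*x + 256 = (x - 4)^4

Eigenvalues and multiplicities (the geometric multiplicity of λ is n − rank(A − λI), which equals the number of Jordan blocks for λ):
  λ = 4: algebraic multiplicity = 4, geometric multiplicity = 3

Determining the block sizes for each eigenvalue:
  λ = 4: 3 blocks summing to 4 forces exactly one block of size 2 and the rest size 1 → block sizes [2, 1, 1]

Assembling the blocks gives a Jordan form
J =
  [4, 1, 0, 0]
  [0, 4, 0, 0]
  [0, 0, 4, 0]
  [0, 0, 0, 4]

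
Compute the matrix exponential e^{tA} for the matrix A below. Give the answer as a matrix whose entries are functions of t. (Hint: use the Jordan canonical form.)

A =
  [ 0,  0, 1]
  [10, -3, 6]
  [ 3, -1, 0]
e^{tA} =
  [2*t^2*exp(-t) + t*exp(-t) + exp(-t), -t^2*exp(-t)/2, t^2*exp(-t) + t*exp(-t)]
  [4*t^2*exp(-t) + 10*t*exp(-t), -t^2*exp(-t) - 2*t*exp(-t) + exp(-t), 2*t^2*exp(-t) + 6*t*exp(-t)]
  [-2*t^2*exp(-t) + 3*t*exp(-t), t^2*exp(-t)/2 - t*exp(-t), -t^2*exp(-t) + t*exp(-t) + exp(-t)]

Strategy: write A = P · J · P⁻¹ where J is a Jordan canonical form, so e^{tA} = P · e^{tJ} · P⁻¹, and e^{tJ} can be computed block-by-block.

A has Jordan form
J =
  [-1,  1,  0]
  [ 0, -1,  1]
  [ 0,  0, -1]
(up to reordering of blocks).

Per-block formulas:
  For a 3×3 Jordan block J_3(-1): exp(t · J_3(-1)) = e^(-1t)·(I + t·N + (t^2/2)·N^2), where N is the 3×3 nilpotent shift.

After assembling e^{tJ} and conjugating by P, we get:

e^{tA} =
  [2*t^2*exp(-t) + t*exp(-t) + exp(-t), -t^2*exp(-t)/2, t^2*exp(-t) + t*exp(-t)]
  [4*t^2*exp(-t) + 10*t*exp(-t), -t^2*exp(-t) - 2*t*exp(-t) + exp(-t), 2*t^2*exp(-t) + 6*t*exp(-t)]
  [-2*t^2*exp(-t) + 3*t*exp(-t), t^2*exp(-t)/2 - t*exp(-t), -t^2*exp(-t) + t*exp(-t) + exp(-t)]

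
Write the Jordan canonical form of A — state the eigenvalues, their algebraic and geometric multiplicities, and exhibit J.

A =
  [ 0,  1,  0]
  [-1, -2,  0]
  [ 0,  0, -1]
J_2(-1) ⊕ J_1(-1)

The characteristic polynomial is
  det(x·I − A) = x^3 + 3*x^2 + 3*x + 1 = (x + 1)^3

Eigenvalues and multiplicities (the geometric multiplicity of λ is n − rank(A − λI), which equals the number of Jordan blocks for λ):
  λ = -1: algebraic multiplicity = 3, geometric multiplicity = 2

Determining the block sizes for each eigenvalue:
  λ = -1: 2 blocks summing to 3 forces exactly one block of size 2 and the rest size 1 → block sizes [2, 1]

Assembling the blocks gives a Jordan form
J =
  [-1,  1,  0]
  [ 0, -1,  0]
  [ 0,  0, -1]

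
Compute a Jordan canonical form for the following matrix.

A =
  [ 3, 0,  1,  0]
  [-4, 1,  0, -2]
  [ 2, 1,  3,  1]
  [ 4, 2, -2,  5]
J_3(3) ⊕ J_1(3)

The characteristic polynomial is
  det(x·I − A) = x^4 - 12*x^3 + 54*x^2 - 108*x + 81 = (x - 3)^4

Eigenvalues and multiplicities (the geometric multiplicity of λ is n − rank(A − λI), which equals the number of Jordan blocks for λ):
  λ = 3: algebraic multiplicity = 4, geometric multiplicity = 2

Determining the block sizes for each eigenvalue:
  λ = 3: with am = 4 and gm = 2, the partition is not yet determined (e.g. several partitions of 4 into 2 parts exist). Let N = A − (3)·I. Computing rank(N^1) = 2, rank(N^2) = 1, rank(N^3) = 0; the number of blocks of size ≥ j is rank(N^{j−1}) − rank(N^j), giving [2, 1, 1]. So we have 1 block(s) of size 3, 1 block(s) of size 1 → block sizes [3, 1]

Assembling the blocks gives a Jordan form
J =
  [3, 1, 0, 0]
  [0, 3, 1, 0]
  [0, 0, 3, 0]
  [0, 0, 0, 3]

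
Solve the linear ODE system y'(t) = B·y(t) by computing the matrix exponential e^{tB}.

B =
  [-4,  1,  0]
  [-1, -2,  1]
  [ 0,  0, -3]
e^{tB} =
  [-t*exp(-3*t) + exp(-3*t), t*exp(-3*t), t^2*exp(-3*t)/2]
  [-t*exp(-3*t), t*exp(-3*t) + exp(-3*t), t^2*exp(-3*t)/2 + t*exp(-3*t)]
  [0, 0, exp(-3*t)]

Strategy: write B = P · J · P⁻¹ where J is a Jordan canonical form, so e^{tB} = P · e^{tJ} · P⁻¹, and e^{tJ} can be computed block-by-block.

B has Jordan form
J =
  [-3,  1,  0]
  [ 0, -3,  1]
  [ 0,  0, -3]
(up to reordering of blocks).

Per-block formulas:
  For a 3×3 Jordan block J_3(-3): exp(t · J_3(-3)) = e^(-3t)·(I + t·N + (t^2/2)·N^2), where N is the 3×3 nilpotent shift.

After assembling e^{tJ} and conjugating by P, we get:

e^{tB} =
  [-t*exp(-3*t) + exp(-3*t), t*exp(-3*t), t^2*exp(-3*t)/2]
  [-t*exp(-3*t), t*exp(-3*t) + exp(-3*t), t^2*exp(-3*t)/2 + t*exp(-3*t)]
  [0, 0, exp(-3*t)]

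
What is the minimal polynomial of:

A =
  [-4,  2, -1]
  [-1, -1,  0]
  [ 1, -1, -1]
x^3 + 6*x^2 + 12*x + 8

The characteristic polynomial is χ_A(x) = (x + 2)^3, so the eigenvalues are known. The minimal polynomial is
  m_A(x) = Π_λ (x − λ)^{k_λ}
where k_λ is the size of the *largest* Jordan block for λ (equivalently, the smallest k with (A − λI)^k v = 0 for every generalised eigenvector v of λ).

  λ = -2: largest Jordan block has size 3, contributing (x + 2)^3

So m_A(x) = (x + 2)^3 = x^3 + 6*x^2 + 12*x + 8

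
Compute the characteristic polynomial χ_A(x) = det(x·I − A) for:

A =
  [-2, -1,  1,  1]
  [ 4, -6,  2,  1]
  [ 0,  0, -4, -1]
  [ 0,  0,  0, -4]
x^4 + 16*x^3 + 96*x^2 + 256*x + 256

Expanding det(x·I − A) (e.g. by cofactor expansion or by noting that A is similar to its Jordan form J, which has the same characteristic polynomial as A) gives
  χ_A(x) = x^4 + 16*x^3 + 96*x^2 + 256*x + 256
which factors as (x + 4)^4. The eigenvalues (with algebraic multiplicities) are λ = -4 with multiplicity 4.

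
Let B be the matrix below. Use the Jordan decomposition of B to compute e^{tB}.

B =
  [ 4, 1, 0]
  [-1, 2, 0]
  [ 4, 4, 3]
e^{tB} =
  [t*exp(3*t) + exp(3*t), t*exp(3*t), 0]
  [-t*exp(3*t), -t*exp(3*t) + exp(3*t), 0]
  [4*t*exp(3*t), 4*t*exp(3*t), exp(3*t)]

Strategy: write B = P · J · P⁻¹ where J is a Jordan canonical form, so e^{tB} = P · e^{tJ} · P⁻¹, and e^{tJ} can be computed block-by-block.

B has Jordan form
J =
  [3, 1, 0]
  [0, 3, 0]
  [0, 0, 3]
(up to reordering of blocks).

Per-block formulas:
  For a 2×2 Jordan block J_2(3): exp(t · J_2(3)) = e^(3t)·(I + t·N), where N is the 2×2 nilpotent shift.
  For a 1×1 block at λ = 3: exp(t · [3]) = [e^(3t)].

After assembling e^{tJ} and conjugating by P, we get:

e^{tB} =
  [t*exp(3*t) + exp(3*t), t*exp(3*t), 0]
  [-t*exp(3*t), -t*exp(3*t) + exp(3*t), 0]
  [4*t*exp(3*t), 4*t*exp(3*t), exp(3*t)]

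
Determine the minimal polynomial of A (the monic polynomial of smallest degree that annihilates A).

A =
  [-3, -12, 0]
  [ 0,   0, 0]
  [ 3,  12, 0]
x^2 + 3*x

The characteristic polynomial is χ_A(x) = x^2*(x + 3), so the eigenvalues are known. The minimal polynomial is
  m_A(x) = Π_λ (x − λ)^{k_λ}
where k_λ is the size of the *largest* Jordan block for λ (equivalently, the smallest k with (A − λI)^k v = 0 for every generalised eigenvector v of λ).

  λ = -3: largest Jordan block has size 1, contributing (x + 3)
  λ = 0: largest Jordan block has size 1, contributing (x − 0)

So m_A(x) = x*(x + 3) = x^2 + 3*x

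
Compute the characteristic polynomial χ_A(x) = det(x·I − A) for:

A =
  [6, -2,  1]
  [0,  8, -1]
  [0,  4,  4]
x^3 - 18*x^2 + 108*x - 216

Expanding det(x·I − A) (e.g. by cofactor expansion or by noting that A is similar to its Jordan form J, which has the same characteristic polynomial as A) gives
  χ_A(x) = x^3 - 18*x^2 + 108*x - 216
which factors as (x - 6)^3. The eigenvalues (with algebraic multiplicities) are λ = 6 with multiplicity 3.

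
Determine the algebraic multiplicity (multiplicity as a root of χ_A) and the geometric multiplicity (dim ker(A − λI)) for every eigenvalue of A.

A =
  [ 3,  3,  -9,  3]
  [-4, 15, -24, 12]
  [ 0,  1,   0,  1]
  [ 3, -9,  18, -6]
λ = 3: alg = 4, geom = 2

Step 1 — factor the characteristic polynomial to read off the algebraic multiplicities:
  χ_A(x) = (x - 3)^4

Step 2 — compute geometric multiplicities via the rank-nullity identity g(λ) = n − rank(A − λI):
  rank(A − (3)·I) = 2, so dim ker(A − (3)·I) = n − 2 = 2

Summary:
  λ = 3: algebraic multiplicity = 4, geometric multiplicity = 2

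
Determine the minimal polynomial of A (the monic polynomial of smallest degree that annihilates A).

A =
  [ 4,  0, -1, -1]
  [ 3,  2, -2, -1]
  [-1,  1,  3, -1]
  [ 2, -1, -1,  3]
x^2 - 6*x + 9

The characteristic polynomial is χ_A(x) = (x - 3)^4, so the eigenvalues are known. The minimal polynomial is
  m_A(x) = Π_λ (x − λ)^{k_λ}
where k_λ is the size of the *largest* Jordan block for λ (equivalently, the smallest k with (A − λI)^k v = 0 for every generalised eigenvector v of λ).

  λ = 3: largest Jordan block has size 2, contributing (x − 3)^2

So m_A(x) = (x - 3)^2 = x^2 - 6*x + 9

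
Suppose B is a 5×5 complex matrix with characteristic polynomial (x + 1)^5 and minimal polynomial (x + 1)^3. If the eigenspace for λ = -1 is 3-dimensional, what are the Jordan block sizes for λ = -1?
Block sizes for λ = -1: [3, 1, 1]

Step 1 — from the characteristic polynomial, algebraic multiplicity of λ = -1 is 5. From dim ker(B − (-1)·I) = 3, there are exactly 3 Jordan blocks for λ = -1.
Step 2 — from the minimal polynomial, the factor (x + 1)^3 tells us the largest block for λ = -1 has size 3.
Step 3 — with total size 5, 3 blocks, and largest block 3, the block sizes (in nonincreasing order) are [3, 1, 1].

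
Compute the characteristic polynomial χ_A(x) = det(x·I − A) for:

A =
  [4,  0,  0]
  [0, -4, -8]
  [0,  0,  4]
x^3 - 4*x^2 - 16*x + 64

Expanding det(x·I − A) (e.g. by cofactor expansion or by noting that A is similar to its Jordan form J, which has the same characteristic polynomial as A) gives
  χ_A(x) = x^3 - 4*x^2 - 16*x + 64
which factors as (x - 4)^2*(x + 4). The eigenvalues (with algebraic multiplicities) are λ = -4 with multiplicity 1, λ = 4 with multiplicity 2.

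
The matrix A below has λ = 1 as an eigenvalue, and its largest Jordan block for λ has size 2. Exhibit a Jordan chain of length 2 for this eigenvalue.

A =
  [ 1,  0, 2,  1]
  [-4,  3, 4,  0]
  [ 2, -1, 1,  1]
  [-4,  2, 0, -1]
A Jordan chain for λ = 1 of length 2:
v_1 = (0, -4, 2, -4)ᵀ
v_2 = (1, 0, 0, 0)ᵀ

Let N = A − (1)·I. We want v_2 with N^2 v_2 = 0 but N^1 v_2 ≠ 0; then v_{j-1} := N · v_j for j = 2, …, 2.

Pick v_2 = (1, 0, 0, 0)ᵀ.
Then v_1 = N · v_2 = (0, -4, 2, -4)ᵀ.

Sanity check: (A − (1)·I) v_1 = (0, 0, 0, 0)ᵀ = 0. ✓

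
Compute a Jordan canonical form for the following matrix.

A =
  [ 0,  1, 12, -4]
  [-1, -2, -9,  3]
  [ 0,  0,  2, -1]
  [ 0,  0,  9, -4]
J_3(-1) ⊕ J_1(-1)

The characteristic polynomial is
  det(x·I − A) = x^4 + 4*x^3 + 6*x^2 + 4*x + 1 = (x + 1)^4

Eigenvalues and multiplicities (the geometric multiplicity of λ is n − rank(A − λI), which equals the number of Jordan blocks for λ):
  λ = -1: algebraic multiplicity = 4, geometric multiplicity = 2

Determining the block sizes for each eigenvalue:
  λ = -1: with am = 4 and gm = 2, the partition is not yet determined (e.g. several partitions of 4 into 2 parts exist). Let N = A − (-1)·I. Computing rank(N^1) = 2, rank(N^2) = 1, rank(N^3) = 0; the number of blocks of size ≥ j is rank(N^{j−1}) − rank(N^j), giving [2, 1, 1]. So we have 1 block(s) of size 3, 1 block(s) of size 1 → block sizes [3, 1]

Assembling the blocks gives a Jordan form
J =
  [-1,  1,  0,  0]
  [ 0, -1,  1,  0]
  [ 0,  0, -1,  0]
  [ 0,  0,  0, -1]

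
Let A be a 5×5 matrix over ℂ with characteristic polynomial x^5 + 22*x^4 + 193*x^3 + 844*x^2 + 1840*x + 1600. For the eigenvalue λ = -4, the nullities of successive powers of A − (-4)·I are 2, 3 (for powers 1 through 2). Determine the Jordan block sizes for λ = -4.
Block sizes for λ = -4: [2, 1]

From the dimensions of kernels of powers, the number of Jordan blocks of size at least j is d_j − d_{j−1} where d_j = dim ker(N^j) (with d_0 = 0). Computing the differences gives [2, 1].
The number of blocks of size exactly k is (#blocks of size ≥ k) − (#blocks of size ≥ k + 1), so the partition is: 1 block(s) of size 1, 1 block(s) of size 2.
In nonincreasing order the block sizes are [2, 1].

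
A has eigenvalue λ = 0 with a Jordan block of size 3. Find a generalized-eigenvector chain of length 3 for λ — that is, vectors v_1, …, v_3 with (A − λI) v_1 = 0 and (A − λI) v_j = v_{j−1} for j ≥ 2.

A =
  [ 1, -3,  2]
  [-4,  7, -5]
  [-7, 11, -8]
A Jordan chain for λ = 0 of length 3:
v_1 = (-1, 3, 5)ᵀ
v_2 = (1, -4, -7)ᵀ
v_3 = (1, 0, 0)ᵀ

Let N = A − (0)·I. We want v_3 with N^3 v_3 = 0 but N^2 v_3 ≠ 0; then v_{j-1} := N · v_j for j = 3, …, 2.

Pick v_3 = (1, 0, 0)ᵀ.
Then v_2 = N · v_3 = (1, -4, -7)ᵀ.
Then v_1 = N · v_2 = (-1, 3, 5)ᵀ.

Sanity check: (A − (0)·I) v_1 = (0, 0, 0)ᵀ = 0. ✓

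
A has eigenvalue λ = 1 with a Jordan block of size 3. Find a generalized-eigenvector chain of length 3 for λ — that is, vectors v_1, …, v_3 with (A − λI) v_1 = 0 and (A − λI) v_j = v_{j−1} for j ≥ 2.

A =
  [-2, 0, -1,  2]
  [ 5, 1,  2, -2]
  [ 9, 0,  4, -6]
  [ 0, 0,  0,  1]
A Jordan chain for λ = 1 of length 3:
v_1 = (0, 3, 0, 0)ᵀ
v_2 = (-3, 5, 9, 0)ᵀ
v_3 = (1, 0, 0, 0)ᵀ

Let N = A − (1)·I. We want v_3 with N^3 v_3 = 0 but N^2 v_3 ≠ 0; then v_{j-1} := N · v_j for j = 3, …, 2.

Pick v_3 = (1, 0, 0, 0)ᵀ.
Then v_2 = N · v_3 = (-3, 5, 9, 0)ᵀ.
Then v_1 = N · v_2 = (0, 3, 0, 0)ᵀ.

Sanity check: (A − (1)·I) v_1 = (0, 0, 0, 0)ᵀ = 0. ✓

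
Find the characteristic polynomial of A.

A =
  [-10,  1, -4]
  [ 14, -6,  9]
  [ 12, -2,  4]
x^3 + 12*x^2 + 48*x + 64

Expanding det(x·I − A) (e.g. by cofactor expansion or by noting that A is similar to its Jordan form J, which has the same characteristic polynomial as A) gives
  χ_A(x) = x^3 + 12*x^2 + 48*x + 64
which factors as (x + 4)^3. The eigenvalues (with algebraic multiplicities) are λ = -4 with multiplicity 3.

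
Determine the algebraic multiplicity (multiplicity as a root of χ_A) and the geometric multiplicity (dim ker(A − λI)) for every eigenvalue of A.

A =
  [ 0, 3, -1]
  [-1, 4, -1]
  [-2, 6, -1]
λ = 1: alg = 3, geom = 2

Step 1 — factor the characteristic polynomial to read off the algebraic multiplicities:
  χ_A(x) = (x - 1)^3

Step 2 — compute geometric multiplicities via the rank-nullity identity g(λ) = n − rank(A − λI):
  rank(A − (1)·I) = 1, so dim ker(A − (1)·I) = n − 1 = 2

Summary:
  λ = 1: algebraic multiplicity = 3, geometric multiplicity = 2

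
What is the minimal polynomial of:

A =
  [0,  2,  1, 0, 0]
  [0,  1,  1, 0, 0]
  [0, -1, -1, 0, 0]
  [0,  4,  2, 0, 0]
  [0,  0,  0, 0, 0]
x^3

The characteristic polynomial is χ_A(x) = x^5, so the eigenvalues are known. The minimal polynomial is
  m_A(x) = Π_λ (x − λ)^{k_λ}
where k_λ is the size of the *largest* Jordan block for λ (equivalently, the smallest k with (A − λI)^k v = 0 for every generalised eigenvector v of λ).

  λ = 0: largest Jordan block has size 3, contributing (x − 0)^3

So m_A(x) = x^3 = x^3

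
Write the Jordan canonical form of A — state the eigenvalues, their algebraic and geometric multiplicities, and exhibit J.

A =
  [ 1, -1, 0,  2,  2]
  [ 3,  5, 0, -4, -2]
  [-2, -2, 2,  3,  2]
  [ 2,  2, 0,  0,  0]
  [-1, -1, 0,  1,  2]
J_2(2) ⊕ J_2(2) ⊕ J_1(2)

The characteristic polynomial is
  det(x·I − A) = x^5 - 10*x^4 + 40*x^3 - 80*x^2 + 80*x - 32 = (x - 2)^5

Eigenvalues and multiplicities (the geometric multiplicity of λ is n − rank(A − λI), which equals the number of Jordan blocks for λ):
  λ = 2: algebraic multiplicity = 5, geometric multiplicity = 3

Determining the block sizes for each eigenvalue:
  λ = 2: with am = 5 and gm = 3, the partition is not yet determined (e.g. several partitions of 5 into 3 parts exist). Let N = A − (2)·I. Computing rank(N^1) = 2, rank(N^2) = 0; the number of blocks of size ≥ j is rank(N^{j−1}) − rank(N^j), giving [3, 2]. So we have 2 block(s) of size 2, 1 block(s) of size 1 → block sizes [2, 2, 1]

Assembling the blocks gives a Jordan form
J =
  [2, 1, 0, 0, 0]
  [0, 2, 0, 0, 0]
  [0, 0, 2, 1, 0]
  [0, 0, 0, 2, 0]
  [0, 0, 0, 0, 2]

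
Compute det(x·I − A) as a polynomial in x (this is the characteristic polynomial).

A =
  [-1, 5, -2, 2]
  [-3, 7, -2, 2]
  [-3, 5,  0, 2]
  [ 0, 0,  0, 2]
x^4 - 8*x^3 + 24*x^2 - 32*x + 16

Expanding det(x·I − A) (e.g. by cofactor expansion or by noting that A is similar to its Jordan form J, which has the same characteristic polynomial as A) gives
  χ_A(x) = x^4 - 8*x^3 + 24*x^2 - 32*x + 16
which factors as (x - 2)^4. The eigenvalues (with algebraic multiplicities) are λ = 2 with multiplicity 4.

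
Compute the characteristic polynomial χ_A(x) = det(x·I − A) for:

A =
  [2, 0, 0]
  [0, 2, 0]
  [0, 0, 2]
x^3 - 6*x^2 + 12*x - 8

Expanding det(x·I − A) (e.g. by cofactor expansion or by noting that A is similar to its Jordan form J, which has the same characteristic polynomial as A) gives
  χ_A(x) = x^3 - 6*x^2 + 12*x - 8
which factors as (x - 2)^3. The eigenvalues (with algebraic multiplicities) are λ = 2 with multiplicity 3.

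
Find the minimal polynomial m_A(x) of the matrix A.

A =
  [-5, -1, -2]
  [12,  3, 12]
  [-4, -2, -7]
x^2 + 6*x + 9

The characteristic polynomial is χ_A(x) = (x + 3)^3, so the eigenvalues are known. The minimal polynomial is
  m_A(x) = Π_λ (x − λ)^{k_λ}
where k_λ is the size of the *largest* Jordan block for λ (equivalently, the smallest k with (A − λI)^k v = 0 for every generalised eigenvector v of λ).

  λ = -3: largest Jordan block has size 2, contributing (x + 3)^2

So m_A(x) = (x + 3)^2 = x^2 + 6*x + 9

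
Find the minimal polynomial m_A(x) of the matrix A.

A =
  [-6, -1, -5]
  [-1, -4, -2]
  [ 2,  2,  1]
x^3 + 9*x^2 + 27*x + 27

The characteristic polynomial is χ_A(x) = (x + 3)^3, so the eigenvalues are known. The minimal polynomial is
  m_A(x) = Π_λ (x − λ)^{k_λ}
where k_λ is the size of the *largest* Jordan block for λ (equivalently, the smallest k with (A − λI)^k v = 0 for every generalised eigenvector v of λ).

  λ = -3: largest Jordan block has size 3, contributing (x + 3)^3

So m_A(x) = (x + 3)^3 = x^3 + 9*x^2 + 27*x + 27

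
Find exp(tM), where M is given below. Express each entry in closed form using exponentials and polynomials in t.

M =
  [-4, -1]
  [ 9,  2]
e^{tM} =
  [-3*t*exp(-t) + exp(-t), -t*exp(-t)]
  [9*t*exp(-t), 3*t*exp(-t) + exp(-t)]

Strategy: write M = P · J · P⁻¹ where J is a Jordan canonical form, so e^{tM} = P · e^{tJ} · P⁻¹, and e^{tJ} can be computed block-by-block.

M has Jordan form
J =
  [-1,  1]
  [ 0, -1]
(up to reordering of blocks).

Per-block formulas:
  For a 2×2 Jordan block J_2(-1): exp(t · J_2(-1)) = e^(-1t)·(I + t·N), where N is the 2×2 nilpotent shift.

After assembling e^{tJ} and conjugating by P, we get:

e^{tM} =
  [-3*t*exp(-t) + exp(-t), -t*exp(-t)]
  [9*t*exp(-t), 3*t*exp(-t) + exp(-t)]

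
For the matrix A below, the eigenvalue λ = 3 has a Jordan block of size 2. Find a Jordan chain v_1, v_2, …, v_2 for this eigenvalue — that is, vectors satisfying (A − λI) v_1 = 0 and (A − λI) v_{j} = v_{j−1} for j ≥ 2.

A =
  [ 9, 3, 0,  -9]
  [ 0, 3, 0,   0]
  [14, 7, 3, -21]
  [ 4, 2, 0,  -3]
A Jordan chain for λ = 3 of length 2:
v_1 = (6, 0, 14, 4)ᵀ
v_2 = (1, 0, 0, 0)ᵀ

Let N = A − (3)·I. We want v_2 with N^2 v_2 = 0 but N^1 v_2 ≠ 0; then v_{j-1} := N · v_j for j = 2, …, 2.

Pick v_2 = (1, 0, 0, 0)ᵀ.
Then v_1 = N · v_2 = (6, 0, 14, 4)ᵀ.

Sanity check: (A − (3)·I) v_1 = (0, 0, 0, 0)ᵀ = 0. ✓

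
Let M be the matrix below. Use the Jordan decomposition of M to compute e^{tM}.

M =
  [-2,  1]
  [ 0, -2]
e^{tM} =
  [exp(-2*t), t*exp(-2*t)]
  [0, exp(-2*t)]

Strategy: write M = P · J · P⁻¹ where J is a Jordan canonical form, so e^{tM} = P · e^{tJ} · P⁻¹, and e^{tJ} can be computed block-by-block.

M has Jordan form
J =
  [-2,  1]
  [ 0, -2]
(up to reordering of blocks).

Per-block formulas:
  For a 2×2 Jordan block J_2(-2): exp(t · J_2(-2)) = e^(-2t)·(I + t·N), where N is the 2×2 nilpotent shift.

After assembling e^{tJ} and conjugating by P, we get:

e^{tM} =
  [exp(-2*t), t*exp(-2*t)]
  [0, exp(-2*t)]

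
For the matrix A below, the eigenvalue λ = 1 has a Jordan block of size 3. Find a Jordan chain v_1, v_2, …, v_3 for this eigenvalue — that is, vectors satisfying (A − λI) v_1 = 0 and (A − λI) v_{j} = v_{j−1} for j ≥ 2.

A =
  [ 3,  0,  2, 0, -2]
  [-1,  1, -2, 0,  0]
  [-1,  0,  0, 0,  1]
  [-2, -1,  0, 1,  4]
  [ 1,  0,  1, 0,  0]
A Jordan chain for λ = 1 of length 3:
v_1 = (0, 0, 0, 1, 0)ᵀ
v_2 = (2, -1, -1, -2, 1)ᵀ
v_3 = (1, 0, 0, 0, 0)ᵀ

Let N = A − (1)·I. We want v_3 with N^3 v_3 = 0 but N^2 v_3 ≠ 0; then v_{j-1} := N · v_j for j = 3, …, 2.

Pick v_3 = (1, 0, 0, 0, 0)ᵀ.
Then v_2 = N · v_3 = (2, -1, -1, -2, 1)ᵀ.
Then v_1 = N · v_2 = (0, 0, 0, 1, 0)ᵀ.

Sanity check: (A − (1)·I) v_1 = (0, 0, 0, 0, 0)ᵀ = 0. ✓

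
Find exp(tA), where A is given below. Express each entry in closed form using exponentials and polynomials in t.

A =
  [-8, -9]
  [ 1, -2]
e^{tA} =
  [-3*t*exp(-5*t) + exp(-5*t), -9*t*exp(-5*t)]
  [t*exp(-5*t), 3*t*exp(-5*t) + exp(-5*t)]

Strategy: write A = P · J · P⁻¹ where J is a Jordan canonical form, so e^{tA} = P · e^{tJ} · P⁻¹, and e^{tJ} can be computed block-by-block.

A has Jordan form
J =
  [-5,  1]
  [ 0, -5]
(up to reordering of blocks).

Per-block formulas:
  For a 2×2 Jordan block J_2(-5): exp(t · J_2(-5)) = e^(-5t)·(I + t·N), where N is the 2×2 nilpotent shift.

After assembling e^{tJ} and conjugating by P, we get:

e^{tA} =
  [-3*t*exp(-5*t) + exp(-5*t), -9*t*exp(-5*t)]
  [t*exp(-5*t), 3*t*exp(-5*t) + exp(-5*t)]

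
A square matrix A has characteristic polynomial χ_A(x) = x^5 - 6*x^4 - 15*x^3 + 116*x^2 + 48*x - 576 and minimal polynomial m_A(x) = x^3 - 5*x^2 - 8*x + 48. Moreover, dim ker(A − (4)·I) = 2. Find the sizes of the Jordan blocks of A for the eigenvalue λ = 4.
Block sizes for λ = 4: [2, 1]

Step 1 — from the characteristic polynomial, algebraic multiplicity of λ = 4 is 3. From dim ker(A − (4)·I) = 2, there are exactly 2 Jordan blocks for λ = 4.
Step 2 — from the minimal polynomial, the factor (x − 4)^2 tells us the largest block for λ = 4 has size 2.
Step 3 — with total size 3, 2 blocks, and largest block 2, the block sizes (in nonincreasing order) are [2, 1].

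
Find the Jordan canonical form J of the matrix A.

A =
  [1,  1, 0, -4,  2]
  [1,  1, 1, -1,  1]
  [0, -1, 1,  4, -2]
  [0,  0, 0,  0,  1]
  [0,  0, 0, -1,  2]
J_3(1) ⊕ J_2(1)

The characteristic polynomial is
  det(x·I − A) = x^5 - 5*x^4 + 10*x^3 - 10*x^2 + 5*x - 1 = (x - 1)^5

Eigenvalues and multiplicities (the geometric multiplicity of λ is n − rank(A − λI), which equals the number of Jordan blocks for λ):
  λ = 1: algebraic multiplicity = 5, geometric multiplicity = 2

Determining the block sizes for each eigenvalue:
  λ = 1: with am = 5 and gm = 2, the partition is not yet determined (e.g. several partitions of 5 into 2 parts exist). Let N = A − (1)·I. Computing rank(N^1) = 3, rank(N^2) = 1, rank(N^3) = 0; the number of blocks of size ≥ j is rank(N^{j−1}) − rank(N^j), giving [2, 2, 1]. So we have 1 block(s) of size 3, 1 block(s) of size 2 → block sizes [3, 2]

Assembling the blocks gives a Jordan form
J =
  [1, 1, 0, 0, 0]
  [0, 1, 1, 0, 0]
  [0, 0, 1, 0, 0]
  [0, 0, 0, 1, 1]
  [0, 0, 0, 0, 1]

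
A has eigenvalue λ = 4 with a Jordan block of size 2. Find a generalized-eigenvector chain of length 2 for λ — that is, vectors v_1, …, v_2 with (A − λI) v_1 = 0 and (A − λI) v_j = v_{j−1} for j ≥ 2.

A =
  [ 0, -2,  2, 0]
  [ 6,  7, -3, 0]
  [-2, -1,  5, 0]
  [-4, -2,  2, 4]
A Jordan chain for λ = 4 of length 2:
v_1 = (-4, 6, -2, -4)ᵀ
v_2 = (1, 0, 0, 0)ᵀ

Let N = A − (4)·I. We want v_2 with N^2 v_2 = 0 but N^1 v_2 ≠ 0; then v_{j-1} := N · v_j for j = 2, …, 2.

Pick v_2 = (1, 0, 0, 0)ᵀ.
Then v_1 = N · v_2 = (-4, 6, -2, -4)ᵀ.

Sanity check: (A − (4)·I) v_1 = (0, 0, 0, 0)ᵀ = 0. ✓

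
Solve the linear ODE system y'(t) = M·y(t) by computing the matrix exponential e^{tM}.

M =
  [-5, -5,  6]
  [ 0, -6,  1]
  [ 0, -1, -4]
e^{tM} =
  [exp(-5*t), -t^2*exp(-5*t)/2 - 5*t*exp(-5*t), t^2*exp(-5*t)/2 + 6*t*exp(-5*t)]
  [0, -t*exp(-5*t) + exp(-5*t), t*exp(-5*t)]
  [0, -t*exp(-5*t), t*exp(-5*t) + exp(-5*t)]

Strategy: write M = P · J · P⁻¹ where J is a Jordan canonical form, so e^{tM} = P · e^{tJ} · P⁻¹, and e^{tJ} can be computed block-by-block.

M has Jordan form
J =
  [-5,  1,  0]
  [ 0, -5,  1]
  [ 0,  0, -5]
(up to reordering of blocks).

Per-block formulas:
  For a 3×3 Jordan block J_3(-5): exp(t · J_3(-5)) = e^(-5t)·(I + t·N + (t^2/2)·N^2), where N is the 3×3 nilpotent shift.

After assembling e^{tJ} and conjugating by P, we get:

e^{tM} =
  [exp(-5*t), -t^2*exp(-5*t)/2 - 5*t*exp(-5*t), t^2*exp(-5*t)/2 + 6*t*exp(-5*t)]
  [0, -t*exp(-5*t) + exp(-5*t), t*exp(-5*t)]
  [0, -t*exp(-5*t), t*exp(-5*t) + exp(-5*t)]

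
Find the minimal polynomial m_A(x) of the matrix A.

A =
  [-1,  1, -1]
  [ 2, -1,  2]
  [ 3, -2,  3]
x^3 - x^2

The characteristic polynomial is χ_A(x) = x^2*(x - 1), so the eigenvalues are known. The minimal polynomial is
  m_A(x) = Π_λ (x − λ)^{k_λ}
where k_λ is the size of the *largest* Jordan block for λ (equivalently, the smallest k with (A − λI)^k v = 0 for every generalised eigenvector v of λ).

  λ = 0: largest Jordan block has size 2, contributing (x − 0)^2
  λ = 1: largest Jordan block has size 1, contributing (x − 1)

So m_A(x) = x^2*(x - 1) = x^3 - x^2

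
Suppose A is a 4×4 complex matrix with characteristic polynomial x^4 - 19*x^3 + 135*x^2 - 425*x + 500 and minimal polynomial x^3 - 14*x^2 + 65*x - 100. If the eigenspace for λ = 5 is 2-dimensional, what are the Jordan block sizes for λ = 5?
Block sizes for λ = 5: [2, 1]

Step 1 — from the characteristic polynomial, algebraic multiplicity of λ = 5 is 3. From dim ker(A − (5)·I) = 2, there are exactly 2 Jordan blocks for λ = 5.
Step 2 — from the minimal polynomial, the factor (x − 5)^2 tells us the largest block for λ = 5 has size 2.
Step 3 — with total size 3, 2 blocks, and largest block 2, the block sizes (in nonincreasing order) are [2, 1].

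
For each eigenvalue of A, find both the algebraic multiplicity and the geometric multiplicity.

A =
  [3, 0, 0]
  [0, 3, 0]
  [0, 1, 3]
λ = 3: alg = 3, geom = 2

Step 1 — factor the characteristic polynomial to read off the algebraic multiplicities:
  χ_A(x) = (x - 3)^3

Step 2 — compute geometric multiplicities via the rank-nullity identity g(λ) = n − rank(A − λI):
  rank(A − (3)·I) = 1, so dim ker(A − (3)·I) = n − 1 = 2

Summary:
  λ = 3: algebraic multiplicity = 3, geometric multiplicity = 2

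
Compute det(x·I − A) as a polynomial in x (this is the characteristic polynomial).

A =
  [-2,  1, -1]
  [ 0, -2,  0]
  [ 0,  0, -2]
x^3 + 6*x^2 + 12*x + 8

Expanding det(x·I − A) (e.g. by cofactor expansion or by noting that A is similar to its Jordan form J, which has the same characteristic polynomial as A) gives
  χ_A(x) = x^3 + 6*x^2 + 12*x + 8
which factors as (x + 2)^3. The eigenvalues (with algebraic multiplicities) are λ = -2 with multiplicity 3.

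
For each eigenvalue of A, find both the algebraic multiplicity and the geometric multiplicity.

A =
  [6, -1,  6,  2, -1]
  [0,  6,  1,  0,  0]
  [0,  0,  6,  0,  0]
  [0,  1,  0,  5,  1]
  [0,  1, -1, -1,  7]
λ = 6: alg = 5, geom = 2

Step 1 — factor the characteristic polynomial to read off the algebraic multiplicities:
  χ_A(x) = (x - 6)^5

Step 2 — compute geometric multiplicities via the rank-nullity identity g(λ) = n − rank(A − λI):
  rank(A − (6)·I) = 3, so dim ker(A − (6)·I) = n − 3 = 2

Summary:
  λ = 6: algebraic multiplicity = 5, geometric multiplicity = 2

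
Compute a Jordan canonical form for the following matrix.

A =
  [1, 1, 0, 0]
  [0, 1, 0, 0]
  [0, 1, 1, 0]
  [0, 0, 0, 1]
J_2(1) ⊕ J_1(1) ⊕ J_1(1)

The characteristic polynomial is
  det(x·I − A) = x^4 - 4*x^3 + 6*x^2 - 4*x + 1 = (x - 1)^4

Eigenvalues and multiplicities (the geometric multiplicity of λ is n − rank(A − λI), which equals the number of Jordan blocks for λ):
  λ = 1: algebraic multiplicity = 4, geometric multiplicity = 3

Determining the block sizes for each eigenvalue:
  λ = 1: 3 blocks summing to 4 forces exactly one block of size 2 and the rest size 1 → block sizes [2, 1, 1]

Assembling the blocks gives a Jordan form
J =
  [1, 1, 0, 0]
  [0, 1, 0, 0]
  [0, 0, 1, 0]
  [0, 0, 0, 1]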